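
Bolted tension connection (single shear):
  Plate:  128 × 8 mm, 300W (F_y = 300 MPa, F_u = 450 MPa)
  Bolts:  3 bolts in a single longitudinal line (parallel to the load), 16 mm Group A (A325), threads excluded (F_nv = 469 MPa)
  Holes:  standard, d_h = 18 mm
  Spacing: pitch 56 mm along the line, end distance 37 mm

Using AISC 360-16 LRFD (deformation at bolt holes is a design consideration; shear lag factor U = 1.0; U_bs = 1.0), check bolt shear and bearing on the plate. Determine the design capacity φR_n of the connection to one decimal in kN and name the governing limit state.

Bolt shear: A_b = π(16)²/4 = 201.06 mm². φR_n = 0.75 × 469 × 201.06 × 3 × 1 = 212.2 kN.
Bearing (8 mm plate, F_u = 450 MPa): end bolts L_c = 37 − 18/2 = 28, R_n = min(1.2×28×8×450, 2.4×16×8×450) = 120.96 kN/bolt; interior L_c = 56 − 18 = 38, R_n = 138.24 kN/bolt. φR_n = 0.75 × (1×120.96 + 2×138.24) = 298.1 kN.
Governing: min(212.2, 298.1) = 212.2 kN → bolt shear.

212.2 kN (bolt shear governs)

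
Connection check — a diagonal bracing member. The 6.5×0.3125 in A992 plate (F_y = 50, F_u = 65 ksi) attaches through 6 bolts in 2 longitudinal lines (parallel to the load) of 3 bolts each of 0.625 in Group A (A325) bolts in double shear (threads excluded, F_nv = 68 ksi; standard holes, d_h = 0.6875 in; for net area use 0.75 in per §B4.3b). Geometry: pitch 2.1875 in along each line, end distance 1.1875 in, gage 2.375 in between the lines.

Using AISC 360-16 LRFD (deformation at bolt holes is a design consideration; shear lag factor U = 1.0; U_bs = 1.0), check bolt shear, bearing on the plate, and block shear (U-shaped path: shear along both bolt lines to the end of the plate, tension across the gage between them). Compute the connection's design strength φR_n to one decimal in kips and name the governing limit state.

Bolt shear: A_b = π(0.625)²/4 = 0.3068 in². φR_n = 0.75 × 68 × 0.3068 × 6 × 2 = 187.8 kips.
Bearing (0.3125 in plate, F_u = 65 ksi): end bolts L_c = 1.1875 − 0.6875/2 = 0.84375, R_n = min(1.2×0.84375×0.3125×65, 2.4×0.625×0.3125×65) = 20.566 kips/bolt; interior L_c = 2.1875 − 0.6875 = 1.5, R_n = 30.469 kips/bolt. φR_n = 0.75 × (2×20.566 + 4×30.469) = 122.3 kips.
Block shear: shear path 2×[1.1875+2×2.1875] = 2×5.5625 in, A_gv = 3.4766, A_nv = 2×(5.5625 − 2.5×0.75)×0.3125 = 2.3047 in²; tension across gage: (2.375 − 1×0.75)×0.3125 = 0.50781 in². R_n = min(0.6×65×2.3047, 0.6×50×3.4766) + 1.0×65×0.50781 = min(89.883, 104.3) + 33.008 = 122.89 kips. φR_n = 0.75 × 122.89 = 92.2 kips.
Governing: min(187.8, 122.3, 92.2) = 92.2 kips → block shear.

92.2 kips (block shear governs)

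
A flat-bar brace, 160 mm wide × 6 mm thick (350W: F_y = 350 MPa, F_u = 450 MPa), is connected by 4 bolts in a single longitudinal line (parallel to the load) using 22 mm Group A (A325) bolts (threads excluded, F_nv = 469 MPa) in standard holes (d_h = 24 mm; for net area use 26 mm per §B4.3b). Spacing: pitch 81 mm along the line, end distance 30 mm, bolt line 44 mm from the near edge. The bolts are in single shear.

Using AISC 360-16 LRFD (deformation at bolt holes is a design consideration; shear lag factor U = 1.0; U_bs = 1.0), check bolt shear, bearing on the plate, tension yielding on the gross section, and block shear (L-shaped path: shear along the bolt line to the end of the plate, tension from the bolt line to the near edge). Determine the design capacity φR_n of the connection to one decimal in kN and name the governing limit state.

283.9 kN (block shear governs)

Bolt shear: A_b = π(22)²/4 = 380.13 mm². φR_n = 0.75 × 469 × 380.13 × 4 × 1 = 534.8 kN.
Bearing (6 mm plate, F_u = 450 MPa): end bolts L_c = 30 − 24/2 = 18, R_n = min(1.2×18×6×450, 2.4×22×6×450) = 58.32 kN/bolt; interior L_c = 81 − 24 = 57, R_n = 142.56 kN/bolt. φR_n = 0.75 × (1×58.32 + 3×142.56) = 364.5 kN.
Tension yield (gross): A_g = 160×6 = 960 mm². φR_n = 0.90 × 350 × 960 = 302.4 kN.
Block shear: shear path 1×[30+3×81] = 1×273 mm, A_gv = 1638, A_nv = 1×(273 − 3.5×26)×6 = 1092 mm²; tension to near edge: (44 − 0.5×26)×6 = 186 mm². R_n = min(0.6×450×1092, 0.6×350×1638) + 1.0×450×186 = min(294.84, 343.98) + 83.7 = 378.54 kN. φR_n = 0.75 × 378.54 = 283.9 kN.
Governing: min(534.8, 364.5, 302.4, 283.9) = 283.9 kN → block shear.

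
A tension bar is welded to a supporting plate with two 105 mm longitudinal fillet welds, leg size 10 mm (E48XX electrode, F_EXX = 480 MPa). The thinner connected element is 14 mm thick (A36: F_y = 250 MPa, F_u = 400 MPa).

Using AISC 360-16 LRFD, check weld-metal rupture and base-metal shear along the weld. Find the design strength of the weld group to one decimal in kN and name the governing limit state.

Weld metal: throat = 0.707×10 = 7.07 mm, L = 2×105 = 210 mm. φR_n = 0.75 × 0.6 × 480 × 7.07 × 210 = 320.7 kN.
Base metal shear (14 mm plate): yield φR_n = 1.0×0.6×250×14×210 = 441.0 kN; rupture φR_n = 0.75×0.6×400×14×210 = 529.2 kN; take 441.0 kN (yield).
Governing: min(320.7, 441.0) = 320.7 kN → weld metal.

320.7 kN (weld metal governs)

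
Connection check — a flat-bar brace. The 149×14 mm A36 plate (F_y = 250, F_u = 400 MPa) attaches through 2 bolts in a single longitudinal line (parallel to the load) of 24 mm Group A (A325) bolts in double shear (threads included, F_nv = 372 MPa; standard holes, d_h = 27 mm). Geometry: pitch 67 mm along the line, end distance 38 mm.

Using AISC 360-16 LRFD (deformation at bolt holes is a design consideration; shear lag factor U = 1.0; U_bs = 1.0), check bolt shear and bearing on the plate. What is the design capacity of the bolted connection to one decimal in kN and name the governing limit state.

Bolt shear: A_b = π(24)²/4 = 452.39 mm². φR_n = 0.75 × 372 × 452.39 × 2 × 2 = 504.9 kN.
Bearing (14 mm plate, F_u = 400 MPa): end bolts L_c = 38 − 27/2 = 24.5, R_n = min(1.2×24.5×14×400, 2.4×24×14×400) = 164.64 kN/bolt; interior L_c = 67 − 27 = 40, R_n = 268.8 kN/bolt. φR_n = 0.75 × (1×164.64 + 1×268.8) = 325.1 kN.
Governing: min(504.9, 325.1) = 325.1 kN → bearing.

325.1 kN (bearing governs)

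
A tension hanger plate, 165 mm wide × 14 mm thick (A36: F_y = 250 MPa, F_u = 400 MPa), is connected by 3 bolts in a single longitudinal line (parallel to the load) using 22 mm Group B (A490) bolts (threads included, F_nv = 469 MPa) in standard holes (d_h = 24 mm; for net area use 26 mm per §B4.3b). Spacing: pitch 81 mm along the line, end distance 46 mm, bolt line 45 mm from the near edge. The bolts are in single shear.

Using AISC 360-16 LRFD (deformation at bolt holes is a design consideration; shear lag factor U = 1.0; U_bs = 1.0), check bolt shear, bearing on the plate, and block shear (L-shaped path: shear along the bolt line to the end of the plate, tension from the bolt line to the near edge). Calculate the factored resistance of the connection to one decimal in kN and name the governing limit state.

401.1 kN (bolt shear governs)

Bolt shear: A_b = π(22)²/4 = 380.13 mm². φR_n = 0.75 × 469 × 380.13 × 3 × 1 = 401.1 kN.
Bearing (14 mm plate, F_u = 400 MPa): end bolts L_c = 46 − 24/2 = 34, R_n = min(1.2×34×14×400, 2.4×22×14×400) = 228.48 kN/bolt; interior L_c = 81 − 24 = 57, R_n = 295.68 kN/bolt. φR_n = 0.75 × (1×228.48 + 2×295.68) = 614.9 kN.
Block shear: shear path 1×[46+2×81] = 1×208 mm, A_gv = 2912, A_nv = 1×(208 − 2.5×26)×14 = 2002 mm²; tension to near edge: (45 − 0.5×26)×14 = 448 mm². R_n = min(0.6×400×2002, 0.6×250×2912) + 1.0×400×448 = min(480.48, 436.8) + 179.2 = 616 kN. φR_n = 0.75 × 616 = 462.0 kN.
Governing: min(401.1, 614.9, 462.0) = 401.1 kN → bolt shear.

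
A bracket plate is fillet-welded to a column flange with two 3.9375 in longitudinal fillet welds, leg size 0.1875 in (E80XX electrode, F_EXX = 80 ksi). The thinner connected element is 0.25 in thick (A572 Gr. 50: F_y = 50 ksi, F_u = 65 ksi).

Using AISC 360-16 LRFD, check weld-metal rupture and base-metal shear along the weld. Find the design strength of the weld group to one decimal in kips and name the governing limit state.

Weld metal: throat = 0.707×0.1875 = 0.13256 in, L = 2×3.9375 = 7.875 in. φR_n = 0.75 × 0.6 × 80 × 0.13256 × 7.875 = 37.6 kips.
Base metal shear (0.25 in plate): yield φR_n = 1.0×0.6×50×0.25×7.875 = 59.1 kips; rupture φR_n = 0.75×0.6×65×0.25×7.875 = 57.6 kips; take 57.6 kips (rupture).
Governing: min(37.6, 57.6) = 37.6 kips → weld metal.

37.6 kips (weld metal governs)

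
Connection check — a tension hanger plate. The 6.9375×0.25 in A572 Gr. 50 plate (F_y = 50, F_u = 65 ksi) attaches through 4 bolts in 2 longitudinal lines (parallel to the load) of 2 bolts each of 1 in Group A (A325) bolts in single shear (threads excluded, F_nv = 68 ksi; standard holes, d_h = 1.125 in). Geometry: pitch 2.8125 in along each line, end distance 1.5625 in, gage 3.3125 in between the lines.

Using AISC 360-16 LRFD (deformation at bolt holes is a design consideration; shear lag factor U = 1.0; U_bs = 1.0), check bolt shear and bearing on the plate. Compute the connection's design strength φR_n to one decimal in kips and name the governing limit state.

78.6 kips (bearing governs)

Bolt shear: A_b = π(1)²/4 = 0.7854 in². φR_n = 0.75 × 68 × 0.7854 × 4 × 1 = 160.2 kips.
Bearing (0.25 in plate, F_u = 65 ksi): end bolts L_c = 1.5625 − 1.125/2 = 1, R_n = min(1.2×1×0.25×65, 2.4×1×0.25×65) = 19.5 kips/bolt; interior L_c = 2.8125 − 1.125 = 1.6875, R_n = 32.906 kips/bolt. φR_n = 0.75 × (2×19.5 + 2×32.906) = 78.6 kips.
Governing: min(160.2, 78.6) = 78.6 kips → bearing.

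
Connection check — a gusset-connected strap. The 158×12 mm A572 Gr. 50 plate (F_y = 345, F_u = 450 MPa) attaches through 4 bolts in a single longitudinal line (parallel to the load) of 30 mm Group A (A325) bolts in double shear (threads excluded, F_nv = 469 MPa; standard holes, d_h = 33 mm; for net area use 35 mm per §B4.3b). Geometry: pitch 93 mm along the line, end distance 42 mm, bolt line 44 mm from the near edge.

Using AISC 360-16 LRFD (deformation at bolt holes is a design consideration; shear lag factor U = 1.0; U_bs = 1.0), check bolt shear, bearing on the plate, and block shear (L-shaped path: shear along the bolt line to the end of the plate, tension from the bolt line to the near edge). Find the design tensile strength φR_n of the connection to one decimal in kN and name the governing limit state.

589.7 kN (block shear governs)

Bolt shear: A_b = π(30)²/4 = 706.86 mm². φR_n = 0.75 × 469 × 706.86 × 4 × 2 = 1989.1 kN.
Bearing (12 mm plate, F_u = 450 MPa): end bolts L_c = 42 − 33/2 = 25.5, R_n = min(1.2×25.5×12×450, 2.4×30×12×450) = 165.24 kN/bolt; interior L_c = 93 − 33 = 60, R_n = 388.8 kN/bolt. φR_n = 0.75 × (1×165.24 + 3×388.8) = 998.7 kN.
Block shear: shear path 1×[42+3×93] = 1×321 mm, A_gv = 3852, A_nv = 1×(321 − 3.5×35)×12 = 2382 mm²; tension to near edge: (44 − 0.5×35)×12 = 318 mm². R_n = min(0.6×450×2382, 0.6×345×3852) + 1.0×450×318 = min(643.14, 797.36) + 143.1 = 786.24 kN. φR_n = 0.75 × 786.24 = 589.7 kN.
Governing: min(1989.1, 998.7, 589.7) = 589.7 kN → block shear.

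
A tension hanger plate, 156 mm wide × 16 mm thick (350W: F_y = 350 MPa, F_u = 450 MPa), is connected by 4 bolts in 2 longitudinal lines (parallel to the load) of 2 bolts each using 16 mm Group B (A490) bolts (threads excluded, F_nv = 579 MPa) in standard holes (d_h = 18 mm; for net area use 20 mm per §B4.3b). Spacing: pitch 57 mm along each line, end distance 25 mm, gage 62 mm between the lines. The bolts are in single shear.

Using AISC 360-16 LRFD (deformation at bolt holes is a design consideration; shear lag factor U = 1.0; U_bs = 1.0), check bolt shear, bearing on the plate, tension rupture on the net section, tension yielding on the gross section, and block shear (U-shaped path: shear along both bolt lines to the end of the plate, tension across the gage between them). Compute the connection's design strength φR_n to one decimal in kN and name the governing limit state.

349.2 kN (bolt shear governs)

Bolt shear: A_b = π(16)²/4 = 201.06 mm². φR_n = 0.75 × 579 × 201.06 × 4 × 1 = 349.2 kN.
Bearing (16 mm plate, F_u = 450 MPa): end bolts L_c = 25 − 18/2 = 16, R_n = min(1.2×16×16×450, 2.4×16×16×450) = 138.24 kN/bolt; interior L_c = 57 − 18 = 39, R_n = 276.48 kN/bolt. φR_n = 0.75 × (2×138.24 + 2×276.48) = 622.1 kN.
Tension rupture (net): A_n = (156 − 2×20)×16 = 1856 mm² (U = 1.0, A_e = A_n). φR_n = 0.75 × 450 × 1856 = 626.4 kN.
Tension yield (gross): A_g = 156×16 = 2496 mm². φR_n = 0.90 × 350 × 2496 = 786.2 kN.
Block shear: shear path 2×[25+1×57] = 2×82 mm, A_gv = 2624, A_nv = 2×(82 − 1.5×20)×16 = 1664 mm²; tension across gage: (62 − 1×20)×16 = 672 mm². R_n = min(0.6×450×1664, 0.6×350×2624) + 1.0×450×672 = min(449.28, 551.04) + 302.4 = 751.68 kN. φR_n = 0.75 × 751.68 = 563.8 kN.
Governing: min(349.2, 622.1, 626.4, 786.2, 563.8) = 349.2 kN → bolt shear.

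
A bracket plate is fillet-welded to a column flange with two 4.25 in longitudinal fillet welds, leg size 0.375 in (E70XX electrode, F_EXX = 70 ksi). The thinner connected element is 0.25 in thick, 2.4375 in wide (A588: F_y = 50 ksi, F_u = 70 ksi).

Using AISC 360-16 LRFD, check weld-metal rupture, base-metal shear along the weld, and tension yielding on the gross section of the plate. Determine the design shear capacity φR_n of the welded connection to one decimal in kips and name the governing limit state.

27.4 kips (gross-section yield governs)

Weld metal: throat = 0.707×0.375 = 0.26513 in, L = 2×4.25 = 8.5 in. φR_n = 0.75 × 0.6 × 70 × 0.26513 × 8.5 = 71.0 kips.
Base metal shear (0.25 in plate): yield φR_n = 1.0×0.6×50×0.25×8.5 = 63.8 kips; rupture φR_n = 0.75×0.6×70×0.25×8.5 = 66.9 kips; take 63.8 kips (yield).
Tension yield (gross): A_g = 2.4375×0.25 = 0.60938 in². φR_n = 0.90 × 50 × 0.60938 = 27.4 kips.
Governing: min(71.0, 63.8, 27.4) = 27.4 kips → gross-section yield.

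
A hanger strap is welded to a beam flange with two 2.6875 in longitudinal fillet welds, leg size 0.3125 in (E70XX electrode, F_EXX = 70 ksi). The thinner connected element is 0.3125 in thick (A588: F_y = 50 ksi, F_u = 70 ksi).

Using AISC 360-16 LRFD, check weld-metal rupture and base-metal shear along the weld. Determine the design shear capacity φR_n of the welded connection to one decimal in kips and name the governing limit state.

Weld metal: throat = 0.707×0.3125 = 0.22094 in, L = 2×2.6875 = 5.375 in. φR_n = 0.75 × 0.6 × 70 × 0.22094 × 5.375 = 37.4 kips.
Base metal shear (0.3125 in plate): yield φR_n = 1.0×0.6×50×0.3125×5.375 = 50.4 kips; rupture φR_n = 0.75×0.6×70×0.3125×5.375 = 52.9 kips; take 50.4 kips (yield).
Governing: min(37.4, 50.4) = 37.4 kips → weld metal.

37.4 kips (weld metal governs)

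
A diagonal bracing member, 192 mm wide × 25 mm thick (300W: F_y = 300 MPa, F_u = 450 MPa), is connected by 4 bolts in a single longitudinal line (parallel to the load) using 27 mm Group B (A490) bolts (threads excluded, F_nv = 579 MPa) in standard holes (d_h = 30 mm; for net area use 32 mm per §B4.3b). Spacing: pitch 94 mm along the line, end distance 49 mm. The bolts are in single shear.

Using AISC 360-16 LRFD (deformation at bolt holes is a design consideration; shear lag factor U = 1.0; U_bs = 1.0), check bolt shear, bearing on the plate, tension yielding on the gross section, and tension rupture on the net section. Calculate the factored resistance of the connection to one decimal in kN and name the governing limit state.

Bolt shear: A_b = π(27)²/4 = 572.56 mm². φR_n = 0.75 × 579 × 572.56 × 4 × 1 = 994.5 kN.
Bearing (25 mm plate, F_u = 450 MPa): end bolts L_c = 49 − 30/2 = 34, R_n = min(1.2×34×25×450, 2.4×27×25×450) = 459 kN/bolt; interior L_c = 94 − 30 = 64, R_n = 729 kN/bolt. φR_n = 0.75 × (1×459 + 3×729) = 1984.5 kN.
Tension yield (gross): A_g = 192×25 = 4800 mm². φR_n = 0.90 × 300 × 4800 = 1296.0 kN.
Tension rupture (net): A_n = (192 − 1×32)×25 = 4000 mm² (U = 1.0, A_e = A_n). φR_n = 0.75 × 450 × 4000 = 1350.0 kN.
Governing: min(994.5, 1984.5, 1296.0, 1350.0) = 994.5 kN → bolt shear.

994.5 kN (bolt shear governs)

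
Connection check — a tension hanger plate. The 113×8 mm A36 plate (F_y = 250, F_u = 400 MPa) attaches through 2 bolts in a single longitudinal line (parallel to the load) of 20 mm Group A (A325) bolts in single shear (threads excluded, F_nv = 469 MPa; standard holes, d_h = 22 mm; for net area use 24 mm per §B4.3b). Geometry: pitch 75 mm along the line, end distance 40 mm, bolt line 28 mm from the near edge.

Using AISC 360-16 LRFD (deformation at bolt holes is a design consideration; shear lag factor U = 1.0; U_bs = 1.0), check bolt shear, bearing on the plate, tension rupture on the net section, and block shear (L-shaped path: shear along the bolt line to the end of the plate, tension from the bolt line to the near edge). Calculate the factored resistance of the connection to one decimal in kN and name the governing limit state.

Bolt shear: A_b = π(20)²/4 = 314.16 mm². φR_n = 0.75 × 469 × 314.16 × 2 × 1 = 221.0 kN.
Bearing (8 mm plate, F_u = 400 MPa): end bolts L_c = 40 − 22/2 = 29, R_n = min(1.2×29×8×400, 2.4×20×8×400) = 111.36 kN/bolt; interior L_c = 75 − 22 = 53, R_n = 153.6 kN/bolt. φR_n = 0.75 × (1×111.36 + 1×153.6) = 198.7 kN.
Tension rupture (net): A_n = (113 − 1×24)×8 = 712 mm² (U = 1.0, A_e = A_n). φR_n = 0.75 × 400 × 712 = 213.6 kN.
Block shear: shear path 1×[40+1×75] = 1×115 mm, A_gv = 920, A_nv = 1×(115 − 1.5×24)×8 = 632 mm²; tension to near edge: (28 − 0.5×24)×8 = 128 mm². R_n = min(0.6×400×632, 0.6×250×920) + 1.0×400×128 = min(151.68, 138) + 51.2 = 189.2 kN. φR_n = 0.75 × 189.2 = 141.9 kN.
Governing: min(221.0, 198.7, 213.6, 141.9) = 141.9 kN → block shear.

141.9 kN (block shear governs)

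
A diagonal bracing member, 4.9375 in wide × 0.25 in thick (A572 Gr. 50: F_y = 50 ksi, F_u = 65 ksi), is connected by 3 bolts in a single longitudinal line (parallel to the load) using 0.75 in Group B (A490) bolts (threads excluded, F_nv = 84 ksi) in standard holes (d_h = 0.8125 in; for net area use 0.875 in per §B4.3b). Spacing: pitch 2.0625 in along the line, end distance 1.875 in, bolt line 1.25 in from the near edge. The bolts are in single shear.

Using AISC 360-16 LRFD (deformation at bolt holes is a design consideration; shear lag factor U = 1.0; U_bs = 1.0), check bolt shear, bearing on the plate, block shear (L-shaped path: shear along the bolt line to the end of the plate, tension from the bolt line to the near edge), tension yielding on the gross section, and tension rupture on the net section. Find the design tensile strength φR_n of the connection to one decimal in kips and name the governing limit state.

37.8 kips (block shear governs)

Bolt shear: A_b = π(0.75)²/4 = 0.44179 in². φR_n = 0.75 × 84 × 0.44179 × 3 × 1 = 83.5 kips.
Bearing (0.25 in plate, F_u = 65 ksi): end bolts L_c = 1.875 − 0.8125/2 = 1.46875, R_n = min(1.2×1.46875×0.25×65, 2.4×0.75×0.25×65) = 28.641 kips/bolt; interior L_c = 2.0625 − 0.8125 = 1.25, R_n = 24.375 kips/bolt. φR_n = 0.75 × (1×28.641 + 2×24.375) = 58.0 kips.
Block shear: shear path 1×[1.875+2×2.0625] = 1×6 in, A_gv = 1.5, A_nv = 1×(6 − 2.5×0.875)×0.25 = 0.95313 in²; tension to near edge: (1.25 − 0.5×0.875)×0.25 = 0.20313 in². R_n = min(0.6×65×0.95313, 0.6×50×1.5) + 1.0×65×0.20313 = min(37.172, 45) + 13.203 = 50.375 kips. φR_n = 0.75 × 50.375 = 37.8 kips.
Tension yield (gross): A_g = 4.9375×0.25 = 1.2344 in². φR_n = 0.90 × 50 × 1.2344 = 55.5 kips.
Tension rupture (net): A_n = (4.9375 − 1×0.875)×0.25 = 1.0156 in² (U = 1.0, A_e = A_n). φR_n = 0.75 × 65 × 1.0156 = 49.5 kips.
Governing: min(83.5, 58.0, 37.8, 55.5, 49.5) = 37.8 kips → block shear.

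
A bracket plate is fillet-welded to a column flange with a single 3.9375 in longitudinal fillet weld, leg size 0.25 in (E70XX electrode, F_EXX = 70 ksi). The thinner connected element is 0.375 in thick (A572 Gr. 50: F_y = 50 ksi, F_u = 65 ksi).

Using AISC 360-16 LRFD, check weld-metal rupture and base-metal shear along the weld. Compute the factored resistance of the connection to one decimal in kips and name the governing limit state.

Weld metal: throat = 0.707×0.25 = 0.17675 in, L = 3.9375 in. φR_n = 0.75 × 0.6 × 70 × 0.17675 × 3.9375 = 21.9 kips.
Base metal shear (0.375 in plate): yield φR_n = 1.0×0.6×50×0.375×3.9375 = 44.3 kips; rupture φR_n = 0.75×0.6×65×0.375×3.9375 = 43.2 kips; take 43.2 kips (rupture).
Governing: min(21.9, 43.2) = 21.9 kips → weld metal.

21.9 kips (weld metal governs)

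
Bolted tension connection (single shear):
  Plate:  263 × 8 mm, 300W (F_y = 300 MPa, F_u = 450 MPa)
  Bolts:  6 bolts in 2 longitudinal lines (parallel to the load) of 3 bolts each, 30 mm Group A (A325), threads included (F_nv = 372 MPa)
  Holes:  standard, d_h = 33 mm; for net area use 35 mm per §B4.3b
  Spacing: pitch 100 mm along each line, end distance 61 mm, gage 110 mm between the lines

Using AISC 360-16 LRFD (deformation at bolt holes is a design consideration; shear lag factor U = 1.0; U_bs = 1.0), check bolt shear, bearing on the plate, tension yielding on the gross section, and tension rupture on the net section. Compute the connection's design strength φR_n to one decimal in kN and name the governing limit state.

Bolt shear: A_b = π(30)²/4 = 706.86 mm². φR_n = 0.75 × 372 × 706.86 × 6 × 1 = 1183.3 kN.
Bearing (8 mm plate, F_u = 450 MPa): end bolts L_c = 61 − 33/2 = 44.5, R_n = min(1.2×44.5×8×450, 2.4×30×8×450) = 192.24 kN/bolt; interior L_c = 100 − 33 = 67, R_n = 259.2 kN/bolt. φR_n = 0.75 × (2×192.24 + 4×259.2) = 1066.0 kN.
Tension yield (gross): A_g = 263×8 = 2104 mm². φR_n = 0.90 × 300 × 2104 = 568.1 kN.
Tension rupture (net): A_n = (263 − 2×35)×8 = 1544 mm² (U = 1.0, A_e = A_n). φR_n = 0.75 × 450 × 1544 = 521.1 kN.
Governing: min(1183.3, 1066.0, 568.1, 521.1) = 521.1 kN → net-section rupture.

521.1 kN (net-section rupture governs)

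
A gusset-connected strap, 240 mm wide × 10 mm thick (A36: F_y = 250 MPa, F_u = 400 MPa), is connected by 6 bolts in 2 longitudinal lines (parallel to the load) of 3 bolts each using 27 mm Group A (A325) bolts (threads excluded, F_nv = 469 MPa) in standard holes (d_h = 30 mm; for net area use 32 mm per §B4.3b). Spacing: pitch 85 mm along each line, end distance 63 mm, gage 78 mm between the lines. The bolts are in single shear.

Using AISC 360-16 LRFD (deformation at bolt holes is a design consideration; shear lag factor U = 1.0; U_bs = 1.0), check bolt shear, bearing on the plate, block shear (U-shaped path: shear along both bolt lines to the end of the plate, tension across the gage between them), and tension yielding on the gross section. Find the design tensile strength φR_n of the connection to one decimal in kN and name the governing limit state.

540.0 kN (gross-section yield governs)

Bolt shear: A_b = π(27)²/4 = 572.56 mm². φR_n = 0.75 × 469 × 572.56 × 6 × 1 = 1208.4 kN.
Bearing (10 mm plate, F_u = 400 MPa): end bolts L_c = 63 − 30/2 = 48, R_n = min(1.2×48×10×400, 2.4×27×10×400) = 230.4 kN/bolt; interior L_c = 85 − 30 = 55, R_n = 259.2 kN/bolt. φR_n = 0.75 × (2×230.4 + 4×259.2) = 1123.2 kN.
Block shear: shear path 2×[63+2×85] = 2×233 mm, A_gv = 4660, A_nv = 2×(233 − 2.5×32)×10 = 3060 mm²; tension across gage: (78 − 1×32)×10 = 460 mm². R_n = min(0.6×400×3060, 0.6×250×4660) + 1.0×400×460 = min(734.4, 699) + 184 = 883 kN. φR_n = 0.75 × 883 = 662.3 kN.
Tension yield (gross): A_g = 240×10 = 2400 mm². φR_n = 0.90 × 250 × 2400 = 540.0 kN.
Governing: min(1208.4, 1123.2, 662.3, 540.0) = 540.0 kN → gross-section yield.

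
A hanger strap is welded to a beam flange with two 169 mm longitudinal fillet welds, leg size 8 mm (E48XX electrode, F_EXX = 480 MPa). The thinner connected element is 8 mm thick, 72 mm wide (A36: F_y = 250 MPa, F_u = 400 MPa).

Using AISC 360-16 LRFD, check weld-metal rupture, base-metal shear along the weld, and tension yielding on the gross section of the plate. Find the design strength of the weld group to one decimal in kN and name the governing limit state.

Weld metal: throat = 0.707×8 = 5.656 mm, L = 2×169 = 338 mm. φR_n = 0.75 × 0.6 × 480 × 5.656 × 338 = 412.9 kN.
Base metal shear (8 mm plate): yield φR_n = 1.0×0.6×250×8×338 = 405.6 kN; rupture φR_n = 0.75×0.6×400×8×338 = 486.7 kN; take 405.6 kN (yield).
Tension yield (gross): A_g = 72×8 = 576 mm². φR_n = 0.90 × 250 × 576 = 129.6 kN.
Governing: min(412.9, 405.6, 129.6) = 129.6 kN → gross-section yield.

129.6 kN (gross-section yield governs)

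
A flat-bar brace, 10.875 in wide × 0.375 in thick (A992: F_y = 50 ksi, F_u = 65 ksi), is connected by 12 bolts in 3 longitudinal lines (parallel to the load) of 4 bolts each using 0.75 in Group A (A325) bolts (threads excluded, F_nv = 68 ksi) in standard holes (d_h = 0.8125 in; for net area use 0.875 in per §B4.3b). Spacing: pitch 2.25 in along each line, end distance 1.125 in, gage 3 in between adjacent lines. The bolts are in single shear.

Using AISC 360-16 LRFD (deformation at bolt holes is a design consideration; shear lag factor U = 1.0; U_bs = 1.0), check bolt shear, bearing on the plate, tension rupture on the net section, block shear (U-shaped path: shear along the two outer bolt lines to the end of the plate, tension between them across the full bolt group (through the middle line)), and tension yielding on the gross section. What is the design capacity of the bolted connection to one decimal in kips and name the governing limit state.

Bolt shear: A_b = π(0.75)²/4 = 0.44179 in². φR_n = 0.75 × 68 × 0.44179 × 12 × 1 = 270.4 kips.
Bearing (0.375 in plate, F_u = 65 ksi): end bolts L_c = 1.125 − 0.8125/2 = 0.71875, R_n = min(1.2×0.71875×0.375×65, 2.4×0.75×0.375×65) = 21.023 kips/bolt; interior L_c = 2.25 − 0.8125 = 1.4375, R_n = 42.047 kips/bolt. φR_n = 0.75 × (3×21.023 + 9×42.047) = 331.1 kips.
Tension rupture (net): A_n = (10.875 − 3×0.875)×0.375 = 3.0938 in² (U = 1.0, A_e = A_n). φR_n = 0.75 × 65 × 3.0938 = 150.8 kips.
Block shear: shear path 2×[1.125+3×2.25] = 2×7.875 in, A_gv = 5.9063, A_nv = 2×(7.875 − 3.5×0.875)×0.375 = 3.6094 in²; tension across gage: (6 − 2×0.875)×0.375 = 1.5938 in². R_n = min(0.6×65×3.6094, 0.6×50×5.9063) + 1.0×65×1.5938 = min(140.77, 177.19) + 103.6 = 244.37 kips. φR_n = 0.75 × 244.37 = 183.3 kips.
Tension yield (gross): A_g = 10.875×0.375 = 4.0781 in². φR_n = 0.90 × 50 × 4.0781 = 183.5 kips.
Governing: min(270.4, 331.1, 150.8, 183.3, 183.5) = 150.8 kips → net-section rupture.

150.8 kips (net-section rupture governs)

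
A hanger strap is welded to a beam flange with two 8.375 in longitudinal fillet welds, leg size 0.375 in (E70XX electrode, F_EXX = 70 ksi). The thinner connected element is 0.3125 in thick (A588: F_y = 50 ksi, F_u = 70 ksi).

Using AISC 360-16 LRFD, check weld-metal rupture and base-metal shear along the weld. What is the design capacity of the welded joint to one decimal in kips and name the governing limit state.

139.9 kips (weld metal governs)

Weld metal: throat = 0.707×0.375 = 0.26513 in, L = 2×8.375 = 16.75 in. φR_n = 0.75 × 0.6 × 70 × 0.26513 × 16.75 = 139.9 kips.
Base metal shear (0.3125 in plate): yield φR_n = 1.0×0.6×50×0.3125×16.75 = 157.0 kips; rupture φR_n = 0.75×0.6×70×0.3125×16.75 = 164.9 kips; take 157.0 kips (yield).
Governing: min(139.9, 157.0) = 139.9 kips → weld metal.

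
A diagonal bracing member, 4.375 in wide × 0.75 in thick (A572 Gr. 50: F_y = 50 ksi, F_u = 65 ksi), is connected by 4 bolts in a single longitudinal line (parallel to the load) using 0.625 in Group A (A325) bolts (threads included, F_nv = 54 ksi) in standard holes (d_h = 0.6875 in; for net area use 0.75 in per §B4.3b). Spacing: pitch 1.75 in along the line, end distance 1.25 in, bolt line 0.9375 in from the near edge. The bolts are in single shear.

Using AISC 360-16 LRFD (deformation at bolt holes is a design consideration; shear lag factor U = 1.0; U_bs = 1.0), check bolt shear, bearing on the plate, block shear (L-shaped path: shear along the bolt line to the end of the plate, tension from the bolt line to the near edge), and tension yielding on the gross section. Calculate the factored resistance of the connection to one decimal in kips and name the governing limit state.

Bolt shear: A_b = π(0.625)²/4 = 0.3068 in². φR_n = 0.75 × 54 × 0.3068 × 4 × 1 = 49.7 kips.
Bearing (0.75 in plate, F_u = 65 ksi): end bolts L_c = 1.25 − 0.6875/2 = 0.90625, R_n = min(1.2×0.90625×0.75×65, 2.4×0.625×0.75×65) = 53.016 kips/bolt; interior L_c = 1.75 − 0.6875 = 1.0625, R_n = 62.156 kips/bolt. φR_n = 0.75 × (1×53.016 + 3×62.156) = 179.6 kips.
Block shear: shear path 1×[1.25+3×1.75] = 1×6.5 in, A_gv = 4.875, A_nv = 1×(6.5 − 3.5×0.75)×0.75 = 2.9063 in²; tension to near edge: (0.9375 − 0.5×0.75)×0.75 = 0.42188 in². R_n = min(0.6×65×2.9063, 0.6×50×4.875) + 1.0×65×0.42188 = min(113.35, 146.25) + 27.422 = 140.77 kips. φR_n = 0.75 × 140.77 = 105.6 kips.
Tension yield (gross): A_g = 4.375×0.75 = 3.2813 in². φR_n = 0.90 × 50 × 3.2813 = 147.7 kips.
Governing: min(49.7, 179.6, 105.6, 147.7) = 49.7 kips → bolt shear.

49.7 kips (bolt shear governs)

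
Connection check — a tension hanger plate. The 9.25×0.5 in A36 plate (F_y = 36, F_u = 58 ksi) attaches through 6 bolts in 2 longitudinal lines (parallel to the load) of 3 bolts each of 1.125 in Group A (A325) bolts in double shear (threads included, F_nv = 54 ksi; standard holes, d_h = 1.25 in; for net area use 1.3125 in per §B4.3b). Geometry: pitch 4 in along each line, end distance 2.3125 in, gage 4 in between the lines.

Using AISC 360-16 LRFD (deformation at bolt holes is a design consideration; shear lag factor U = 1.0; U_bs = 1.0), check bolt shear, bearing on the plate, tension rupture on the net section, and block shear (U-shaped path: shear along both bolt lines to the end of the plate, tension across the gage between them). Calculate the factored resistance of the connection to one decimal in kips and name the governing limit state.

Bolt shear: A_b = π(1.125)²/4 = 0.99402 in². φR_n = 0.75 × 54 × 0.99402 × 6 × 2 = 483.1 kips.
Bearing (0.5 in plate, F_u = 58 ksi): end bolts L_c = 2.3125 − 1.25/2 = 1.6875, R_n = min(1.2×1.6875×0.5×58, 2.4×1.125×0.5×58) = 58.725 kips/bolt; interior L_c = 4 − 1.25 = 2.75, R_n = 78.3 kips/bolt. φR_n = 0.75 × (2×58.725 + 4×78.3) = 323.0 kips.
Tension rupture (net): A_n = (9.25 − 2×1.3125)×0.5 = 3.3125 in² (U = 1.0, A_e = A_n). φR_n = 0.75 × 58 × 3.3125 = 144.1 kips.
Block shear: shear path 2×[2.3125+2×4] = 2×10.3125 in, A_gv = 10.313, A_nv = 2×(10.3125 − 2.5×1.3125)×0.5 = 7.0313 in²; tension across gage: (4 − 1×1.3125)×0.5 = 1.3438 in². R_n = min(0.6×58×7.0313, 0.6×36×10.313) + 1.0×58×1.3438 = min(244.69, 222.76) + 77.94 = 300.7 kips. φR_n = 0.75 × 300.7 = 225.5 kips.
Governing: min(483.1, 323.0, 144.1, 225.5) = 144.1 kips → net-section rupture.

144.1 kips (net-section rupture governs)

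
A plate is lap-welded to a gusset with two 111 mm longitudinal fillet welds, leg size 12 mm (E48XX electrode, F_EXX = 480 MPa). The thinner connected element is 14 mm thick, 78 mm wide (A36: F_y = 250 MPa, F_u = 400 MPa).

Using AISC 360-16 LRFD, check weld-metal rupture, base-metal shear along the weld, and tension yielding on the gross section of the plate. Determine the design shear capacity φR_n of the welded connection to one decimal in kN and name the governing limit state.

245.7 kN (gross-section yield governs)

Weld metal: throat = 0.707×12 = 8.484 mm, L = 2×111 = 222 mm. φR_n = 0.75 × 0.6 × 480 × 8.484 × 222 = 406.8 kN.
Base metal shear (14 mm plate): yield φR_n = 1.0×0.6×250×14×222 = 466.2 kN; rupture φR_n = 0.75×0.6×400×14×222 = 559.4 kN; take 466.2 kN (yield).
Tension yield (gross): A_g = 78×14 = 1092 mm². φR_n = 0.90 × 250 × 1092 = 245.7 kN.
Governing: min(406.8, 466.2, 245.7) = 245.7 kN → gross-section yield.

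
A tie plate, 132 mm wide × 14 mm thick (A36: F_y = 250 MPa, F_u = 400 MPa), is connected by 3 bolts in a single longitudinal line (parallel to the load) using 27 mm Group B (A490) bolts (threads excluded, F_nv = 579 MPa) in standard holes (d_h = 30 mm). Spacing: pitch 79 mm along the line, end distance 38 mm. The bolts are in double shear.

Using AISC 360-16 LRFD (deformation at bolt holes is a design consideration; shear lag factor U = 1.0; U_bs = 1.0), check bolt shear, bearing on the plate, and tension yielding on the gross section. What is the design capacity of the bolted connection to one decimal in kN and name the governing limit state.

415.8 kN (gross-section yield governs)

Bolt shear: A_b = π(27)²/4 = 572.56 mm². φR_n = 0.75 × 579 × 572.56 × 3 × 2 = 1491.8 kN.
Bearing (14 mm plate, F_u = 400 MPa): end bolts L_c = 38 − 30/2 = 23, R_n = min(1.2×23×14×400, 2.4×27×14×400) = 154.56 kN/bolt; interior L_c = 79 − 30 = 49, R_n = 329.28 kN/bolt. φR_n = 0.75 × (1×154.56 + 2×329.28) = 609.8 kN.
Tension yield (gross): A_g = 132×14 = 1848 mm². φR_n = 0.90 × 250 × 1848 = 415.8 kN.
Governing: min(1491.8, 609.8, 415.8) = 415.8 kN → gross-section yield.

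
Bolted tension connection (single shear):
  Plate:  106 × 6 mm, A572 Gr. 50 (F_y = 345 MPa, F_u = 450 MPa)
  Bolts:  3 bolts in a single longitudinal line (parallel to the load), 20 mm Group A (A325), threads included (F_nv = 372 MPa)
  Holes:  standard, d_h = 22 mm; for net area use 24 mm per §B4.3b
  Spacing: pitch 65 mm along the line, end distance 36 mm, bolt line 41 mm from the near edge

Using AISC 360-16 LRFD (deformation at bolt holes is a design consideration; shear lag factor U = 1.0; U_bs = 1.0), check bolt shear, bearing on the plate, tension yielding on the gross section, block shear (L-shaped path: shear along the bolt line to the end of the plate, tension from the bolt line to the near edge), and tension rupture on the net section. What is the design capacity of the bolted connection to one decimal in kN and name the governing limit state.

Bolt shear: A_b = π(20)²/4 = 314.16 mm². φR_n = 0.75 × 372 × 314.16 × 3 × 1 = 263.0 kN.
Bearing (6 mm plate, F_u = 450 MPa): end bolts L_c = 36 − 22/2 = 25, R_n = min(1.2×25×6×450, 2.4×20×6×450) = 81 kN/bolt; interior L_c = 65 − 22 = 43, R_n = 129.6 kN/bolt. φR_n = 0.75 × (1×81 + 2×129.6) = 255.2 kN.
Tension yield (gross): A_g = 106×6 = 636 mm². φR_n = 0.90 × 345 × 636 = 197.5 kN.
Block shear: shear path 1×[36+2×65] = 1×166 mm, A_gv = 996, A_nv = 1×(166 − 2.5×24)×6 = 636 mm²; tension to near edge: (41 − 0.5×24)×6 = 174 mm². R_n = min(0.6×450×636, 0.6×345×996) + 1.0×450×174 = min(171.72, 206.17) + 78.3 = 250.02 kN. φR_n = 0.75 × 250.02 = 187.5 kN.
Tension rupture (net): A_n = (106 − 1×24)×6 = 492 mm² (U = 1.0, A_e = A_n). φR_n = 0.75 × 450 × 492 = 166.1 kN.
Governing: min(263.0, 255.2, 197.5, 187.5, 166.1) = 166.1 kN → net-section rupture.

166.1 kN (net-section rupture governs)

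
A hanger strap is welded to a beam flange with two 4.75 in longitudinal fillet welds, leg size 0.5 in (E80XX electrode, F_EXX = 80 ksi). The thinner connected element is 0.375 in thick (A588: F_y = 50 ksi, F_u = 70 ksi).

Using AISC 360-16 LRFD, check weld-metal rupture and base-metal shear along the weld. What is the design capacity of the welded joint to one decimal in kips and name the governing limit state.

Weld metal: throat = 0.707×0.5 = 0.3535 in, L = 2×4.75 = 9.5 in. φR_n = 0.75 × 0.6 × 80 × 0.3535 × 9.5 = 120.9 kips.
Base metal shear (0.375 in plate): yield φR_n = 1.0×0.6×50×0.375×9.5 = 106.9 kips; rupture φR_n = 0.75×0.6×70×0.375×9.5 = 112.2 kips; take 106.9 kips (yield).
Governing: min(120.9, 106.9) = 106.9 kips → base-metal shear.

106.9 kips (base-metal shear governs)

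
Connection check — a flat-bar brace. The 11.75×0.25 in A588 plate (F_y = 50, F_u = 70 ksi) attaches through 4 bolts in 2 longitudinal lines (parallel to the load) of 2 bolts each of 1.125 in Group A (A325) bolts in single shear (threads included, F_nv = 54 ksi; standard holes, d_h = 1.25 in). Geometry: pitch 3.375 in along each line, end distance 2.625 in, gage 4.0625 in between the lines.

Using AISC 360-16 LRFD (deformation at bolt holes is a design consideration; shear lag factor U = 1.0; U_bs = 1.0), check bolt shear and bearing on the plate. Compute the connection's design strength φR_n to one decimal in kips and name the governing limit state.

Bolt shear: A_b = π(1.125)²/4 = 0.99402 in². φR_n = 0.75 × 54 × 0.99402 × 4 × 1 = 161.0 kips.
Bearing (0.25 in plate, F_u = 70 ksi): end bolts L_c = 2.625 − 1.25/2 = 2, R_n = min(1.2×2×0.25×70, 2.4×1.125×0.25×70) = 42 kips/bolt; interior L_c = 3.375 − 1.25 = 2.125, R_n = 44.625 kips/bolt. φR_n = 0.75 × (2×42 + 2×44.625) = 129.9 kips.
Governing: min(161.0, 129.9) = 129.9 kips → bearing.

129.9 kips (bearing governs)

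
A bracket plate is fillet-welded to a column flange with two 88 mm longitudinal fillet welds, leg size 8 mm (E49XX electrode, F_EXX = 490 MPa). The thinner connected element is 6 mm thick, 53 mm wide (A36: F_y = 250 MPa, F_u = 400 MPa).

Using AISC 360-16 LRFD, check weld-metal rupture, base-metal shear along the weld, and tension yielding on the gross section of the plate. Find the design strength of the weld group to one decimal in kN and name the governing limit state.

71.6 kN (gross-section yield governs)

Weld metal: throat = 0.707×8 = 5.656 mm, L = 2×88 = 176 mm. φR_n = 0.75 × 0.6 × 490 × 5.656 × 176 = 219.5 kN.
Base metal shear (6 mm plate): yield φR_n = 1.0×0.6×250×6×176 = 158.4 kN; rupture φR_n = 0.75×0.6×400×6×176 = 190.1 kN; take 158.4 kN (yield).
Tension yield (gross): A_g = 53×6 = 318 mm². φR_n = 0.90 × 250 × 318 = 71.6 kN.
Governing: min(219.5, 158.4, 71.6) = 71.6 kN → gross-section yield.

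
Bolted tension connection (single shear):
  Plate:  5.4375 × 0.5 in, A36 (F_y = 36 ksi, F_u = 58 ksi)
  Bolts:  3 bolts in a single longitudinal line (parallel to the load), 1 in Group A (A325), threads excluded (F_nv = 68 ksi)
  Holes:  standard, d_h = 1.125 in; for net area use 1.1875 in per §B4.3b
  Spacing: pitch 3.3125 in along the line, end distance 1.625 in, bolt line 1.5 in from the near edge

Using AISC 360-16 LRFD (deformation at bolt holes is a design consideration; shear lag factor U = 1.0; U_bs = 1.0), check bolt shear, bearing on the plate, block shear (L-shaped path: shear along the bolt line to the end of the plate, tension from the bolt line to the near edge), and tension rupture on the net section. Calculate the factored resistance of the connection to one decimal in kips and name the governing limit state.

Bolt shear: A_b = π(1)²/4 = 0.7854 in². φR_n = 0.75 × 68 × 0.7854 × 3 × 1 = 120.2 kips.
Bearing (0.5 in plate, F_u = 58 ksi): end bolts L_c = 1.625 − 1.125/2 = 1.0625, R_n = min(1.2×1.0625×0.5×58, 2.4×1×0.5×58) = 36.975 kips/bolt; interior L_c = 3.3125 − 1.125 = 2.1875, R_n = 69.6 kips/bolt. φR_n = 0.75 × (1×36.975 + 2×69.6) = 132.1 kips.
Block shear: shear path 1×[1.625+2×3.3125] = 1×8.25 in, A_gv = 4.125, A_nv = 1×(8.25 − 2.5×1.1875)×0.5 = 2.6406 in²; tension to near edge: (1.5 − 0.5×1.1875)×0.5 = 0.45313 in². R_n = min(0.6×58×2.6406, 0.6×36×4.125) + 1.0×58×0.45313 = min(91.893, 89.1) + 26.282 = 115.38 kips. φR_n = 0.75 × 115.38 = 86.5 kips.
Tension rupture (net): A_n = (5.4375 − 1×1.1875)×0.5 = 2.125 in² (U = 1.0, A_e = A_n). φR_n = 0.75 × 58 × 2.125 = 92.4 kips.
Governing: min(120.2, 132.1, 86.5, 92.4) = 86.5 kips → block shear.

86.5 kips (block shear governs)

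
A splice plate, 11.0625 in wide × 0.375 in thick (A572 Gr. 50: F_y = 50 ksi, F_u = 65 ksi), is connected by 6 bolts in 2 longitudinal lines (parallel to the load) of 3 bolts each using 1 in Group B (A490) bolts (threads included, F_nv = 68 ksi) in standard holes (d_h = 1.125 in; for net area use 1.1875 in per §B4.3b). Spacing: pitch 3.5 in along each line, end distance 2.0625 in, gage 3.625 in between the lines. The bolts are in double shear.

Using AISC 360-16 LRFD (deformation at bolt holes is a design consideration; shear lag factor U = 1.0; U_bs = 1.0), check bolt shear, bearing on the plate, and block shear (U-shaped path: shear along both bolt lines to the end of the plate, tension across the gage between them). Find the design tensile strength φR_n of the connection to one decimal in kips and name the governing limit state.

Bolt shear: A_b = π(1)²/4 = 0.7854 in². φR_n = 0.75 × 68 × 0.7854 × 6 × 2 = 480.7 kips.
Bearing (0.375 in plate, F_u = 65 ksi): end bolts L_c = 2.0625 − 1.125/2 = 1.5, R_n = min(1.2×1.5×0.375×65, 2.4×1×0.375×65) = 43.875 kips/bolt; interior L_c = 3.5 − 1.125 = 2.375, R_n = 58.5 kips/bolt. φR_n = 0.75 × (2×43.875 + 4×58.5) = 241.3 kips.
Block shear: shear path 2×[2.0625+2×3.5] = 2×9.0625 in, A_gv = 6.7969, A_nv = 2×(9.0625 − 2.5×1.1875)×0.375 = 4.5703 in²; tension across gage: (3.625 − 1×1.1875)×0.375 = 0.91406 in². R_n = min(0.6×65×4.5703, 0.6×50×6.7969) + 1.0×65×0.91406 = min(178.24, 203.91) + 59.414 = 237.65 kips. φR_n = 0.75 × 237.65 = 178.2 kips.
Governing: min(480.7, 241.3, 178.2) = 178.2 kips → block shear.

178.2 kips (block shear governs)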